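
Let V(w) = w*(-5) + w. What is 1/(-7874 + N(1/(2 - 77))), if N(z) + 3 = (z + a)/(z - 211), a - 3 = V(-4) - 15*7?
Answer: -15826/124654951 ≈ -0.00012696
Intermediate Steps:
V(w) = -4*w (V(w) = -5*w + w = -4*w)
a = -86 (a = 3 + (-4*(-4) - 15*7) = 3 + (16 - 1*105) = 3 + (16 - 105) = 3 - 89 = -86)
N(z) = -3 + (-86 + z)/(-211 + z) (N(z) = -3 + (z - 86)/(z - 211) = -3 + (-86 + z)/(-211 + z))
1/(-7874 + N(1/(2 - 77))) = 1/(-7874 + (547 - 2/(2 - 77))/(-211 + 1/(2 - 77))) = 1/(-7874 + (547 - 2/(-75))/(-211 + 1/(-75))) = 1/(-7874 + (547 - 2*(-1/75))/(-211 - 1/75)) = 1/(-7874 + (547 + 2/75)/(-15826/75)) = 1/(-7874 - 75/15826*41027/75) = 1/(-7874 - 41027/15826) = 1/(-124654951/15826) = -15826/124654951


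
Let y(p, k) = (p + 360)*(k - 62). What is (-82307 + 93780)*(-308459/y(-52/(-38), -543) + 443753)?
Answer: 1922587724691473/377630 ≈ 5.0912e+9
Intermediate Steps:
y(p, k) = (-62 + k)*(360 + p) (y(p, k) = (360 + p)*(-62 + k) = (-62 + k)*(360 + p))
(-82307 + 93780)*(-308459/y(-52/(-38), -543) + 443753) = (-82307 + 93780)*(-308459/(-22320 - (-3224)/(-38) + 360*(-543) - (-28236)/(-38)) + 443753) = 11473*(-308459/(-22320 - (-3224)*(-1)/38 - 195480 - (-28236)*(-1)/38) + 443753) = 11473*(-308459/(-22320 - 62*26/19 - 195480 - 543*26/19) + 443753) = 11473*(-308459/(-22320 - 1612/19 - 195480 - 14118/19) + 443753) = 11473*(-308459/(-4153930/19) + 443753) = 11473*(-308459*(-19/4153930) + 443753) = 11473*(5860721/4153930 + 443753) = 11473*(1843324760011/4153930) = 1922587724691473/377630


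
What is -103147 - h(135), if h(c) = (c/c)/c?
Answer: -13924846/135 ≈ -1.0315e+5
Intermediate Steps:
h(c) = 1/c
-103147 - h(135) = -103147 - 1/135 = -13924846/135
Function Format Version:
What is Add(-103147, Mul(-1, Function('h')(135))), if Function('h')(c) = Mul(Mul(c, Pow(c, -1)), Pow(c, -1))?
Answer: Rational(-13924846, 135) ≈ -1.0315e+5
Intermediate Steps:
Function('h')(c) = Pow(c, -1) (Function('h')(c) = Mul(1, Pow(c, -1)) = Pow(c, -1))
Add(-103147, Mul(-1, Function('h')(135))) = Add(-103147, Mul(-1, Pow(135, -1))) = Add(-103147, Mul(-1, Rational(1, 135))) = Add(-103147, Rational(-1, 135)) = Rational(-13924846, 135)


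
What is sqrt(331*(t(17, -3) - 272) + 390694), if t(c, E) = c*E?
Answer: sqrt(283781) ≈ 532.71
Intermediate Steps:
t(c, E) = E*c
sqrt(331*(t(17, -3) - 272) + 390694) = sqrt(331*(-3*17 - 272) + 390694) = sqrt(331*(-51 - 272) + 390694) = sqrt(331*(-323) + 390694) = sqrt(-106913 + 390694) = sqrt(283781)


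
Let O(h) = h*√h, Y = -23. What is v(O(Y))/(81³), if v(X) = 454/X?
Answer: 454*I*√23/281132289 ≈ 7.7448e-6*I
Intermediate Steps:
O(h) = h^(3/2)
v(O(Y))/(81³) = (454/((-23)^(3/2)))/(81³) = (454/((-23*I*√23)))/531441 = (454*(I*√23/529))*(1/531441) = (454*I*√23/529)*(1/531441) = 454*I*√23/281132289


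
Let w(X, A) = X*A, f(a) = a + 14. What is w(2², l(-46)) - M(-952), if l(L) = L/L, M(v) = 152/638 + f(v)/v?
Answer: 60227/21692 ≈ 2.7765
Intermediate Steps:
f(a) = 14 + a
M(v) = 76/319 + (14 + v)/v (M(v) = 152/638 + (14 + v)/v = 152*(1/638) + (14 + v)/v = 76/319 + (14 + v)/v)
l(L) = 1
w(X, A) = A*X
w(2², l(-46)) - M(-952) = 1*2² - (395/319 + 14/(-952)) = 1*4 - (395/319 + 14*(-1/952)) = 4 - (395/319 - 1/68) = 4 - 1*26541/21692 = 4 - 26541/21692 = 60227/21692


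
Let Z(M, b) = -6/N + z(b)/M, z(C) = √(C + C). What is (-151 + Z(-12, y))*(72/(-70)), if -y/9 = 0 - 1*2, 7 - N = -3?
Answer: 27378/175 ≈ 156.45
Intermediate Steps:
N = 10 (N = 7 - 1*(-3) = 7 + 3 = 10)
z(C) = √2*√C (z(C) = √(2*C) = √2*√C)
y = 18 (y = -9*(0 - 1*2) = -9*(0 - 2) = -9*(-2) = 18)
Z(M, b) = -⅗ + √2*√b/M (Z(M, b) = -6/10 + (√2*√b)/M = -6*⅒ + √2*√b/M = -⅗ + √2*√b/M)
(-151 + Z(-12, y))*(72/(-70)) = (-151 + (-⅗ + √2*√18/(-12)))*(72/(-70)) = (-151 + (-⅗ + √2*(-1/12)*(3*√2)))*(72*(-1/70)) = (-151 + (-⅗ - ½))*(-36/35) = (-151 - 11/10)*(-36/35) = -1521/10*(-36/35) = 27378/175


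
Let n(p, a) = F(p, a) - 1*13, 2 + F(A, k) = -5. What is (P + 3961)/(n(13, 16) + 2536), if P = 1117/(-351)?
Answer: 694597/441558 ≈ 1.5731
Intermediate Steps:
F(A, k) = -7 (F(A, k) = -2 - 5 = -7)
P = -1117/351 (P = 1117*(-1/351) = -1117/351 ≈ -3.1823)
n(p, a) = -20 (n(p, a) = -7 - 1*13 = -7 - 13 = -20)
(P + 3961)/(n(13, 16) + 2536) = (-1117/351 + 3961)/(-20 + 2536) = (1389194/351)/2516 = (1389194/351)*(1/2516) = 694597/441558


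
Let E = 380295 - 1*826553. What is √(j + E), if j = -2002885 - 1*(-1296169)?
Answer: I*√1152974 ≈ 1073.8*I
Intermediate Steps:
j = -706716 (j = -2002885 + 1296169 = -706716)
E = -446258 (E = 380295 - 826553 = -446258)
√(j + E) = √(-706716 - 446258) = √(-1152974) = I*√1152974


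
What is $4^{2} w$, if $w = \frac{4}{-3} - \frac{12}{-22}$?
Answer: $- \frac{416}{33} \approx -12.606$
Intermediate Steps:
$w = - \frac{26}{33}$ ($w = 4 \left(- \frac{1}{3}\right) - - \frac{6}{11} = - \frac{4}{3} + \frac{6}{11} = - \frac{26}{33} \approx -0.78788$)
$4^{2} w = 4^{2} \left(- \frac{26}{33}\right) = 16 \left(- \frac{26}{33}\right) = - \frac{416}{33}$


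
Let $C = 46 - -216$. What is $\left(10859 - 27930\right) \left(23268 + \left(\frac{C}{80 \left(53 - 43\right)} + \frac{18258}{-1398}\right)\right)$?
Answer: $- \frac{36999530446533}{93200} \approx -3.9699 \cdot 10^{8}$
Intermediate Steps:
$C = 262$ ($C = 46 + 216 = 262$)
$\left(10859 - 27930\right) \left(23268 + \left(\frac{C}{80 \left(53 - 43\right)} + \frac{18258}{-1398}\right)\right) = \left(10859 - 27930\right) \left(23268 + \left(\frac{262}{80 \left(53 - 43\right)} + \frac{18258}{-1398}\right)\right) = - 17071 \left(23268 + \left(\frac{262}{80 \cdot 10} + 18258 \left(- \frac{1}{1398}\right)\right)\right) = - 17071 \left(23268 - \left(\frac{3043}{233} - \frac{262}{800}\right)\right) = - 17071 \left(23268 + \left(262 \cdot \frac{1}{800} - \frac{3043}{233}\right)\right) = - 17071 \left(23268 + \left(\frac{131}{400} - \frac{3043}{233}\right)\right) = - 17071 \left(23268 - \frac{1186677}{93200}\right) = \left(-17071\right) \frac{2167390923}{93200} = - \frac{36999530446533}{93200}$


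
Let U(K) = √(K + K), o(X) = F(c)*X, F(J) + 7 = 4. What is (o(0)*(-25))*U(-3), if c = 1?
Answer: 0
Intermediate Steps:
F(J) = -3 (F(J) = -7 + 4 = -3)
o(X) = -3*X
U(K) = √2*√K (U(K) = √(2*K) = √2*√K)
(o(0)*(-25))*U(-3) = (-3*0*(-25))*(√2*√(-3)) = (0*(-25))*(√2*(I*√3)) = 0*(I*√6) = 0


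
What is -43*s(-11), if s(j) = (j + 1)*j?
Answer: -4730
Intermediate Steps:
s(j) = j*(1 + j) (s(j) = (1 + j)*j = j*(1 + j))
-43*s(-11) = -(-473)*(1 - 11) = -(-473)*(-10) = -43*110 = -4730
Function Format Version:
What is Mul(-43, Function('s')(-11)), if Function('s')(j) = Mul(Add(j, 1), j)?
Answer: -4730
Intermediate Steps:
Function('s')(j) = Mul(j, Add(1, j)) (Function('s')(j) = Mul(Add(1, j), j) = Mul(j, Add(1, j)))
Mul(-43, Function('s')(-11)) = Mul(-43, Mul(-11, Add(1, -11))) = Mul(-43, Mul(-11, -10)) = Mul(-43, 110) = -4730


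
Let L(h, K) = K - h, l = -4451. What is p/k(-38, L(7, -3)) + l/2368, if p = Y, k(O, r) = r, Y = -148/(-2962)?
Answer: -33047271/17535040 ≈ -1.8846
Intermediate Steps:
Y = 74/1481 (Y = -148*(-1/2962) = 74/1481 ≈ 0.049966)
p = 74/1481 ≈ 0.049966
p/k(-38, L(7, -3)) + l/2368 = 74/(1481*(-3 - 1*7)) - 4451/2368 = 74/(1481*(-3 - 7)) - 4451*1/2368 = (74/1481)/(-10) - 4451/2368 = (74/1481)*(-1/10) - 4451/2368 = -37/7405 - 4451/2368 = -33047271/17535040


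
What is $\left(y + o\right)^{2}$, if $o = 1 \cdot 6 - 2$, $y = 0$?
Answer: $16$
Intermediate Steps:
$o = 4$ ($o = 6 - 2 = 4$)
$\left(y + o\right)^{2} = \left(0 + 4\right)^{2} = 4^{2} = 16$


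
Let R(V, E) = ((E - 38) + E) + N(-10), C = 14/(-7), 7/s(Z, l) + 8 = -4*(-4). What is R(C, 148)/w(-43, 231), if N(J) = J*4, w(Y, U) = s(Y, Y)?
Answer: 1744/7 ≈ 249.14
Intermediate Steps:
s(Z, l) = 7/8 (s(Z, l) = 7/(-8 - 4*(-4)) = 7/(-8 + 16) = 7/8)
w(Y, U) = 7/8
C = -2 (C = 14*(-⅐) = -2)
N(J) = 4*J
R(V, E) = -78 + 2*E (R(V, E) = ((E - 38) + E) + 4*(-10) = ((-38 + E) + E) - 40 = (-38 + 2*E) - 40 = -78 + 2*E)
R(C, 148)/w(-43, 231) = (-78 + 2*148)/(7/8) = (-78 + 296)*(8/7) = 218*(8/7) = 1744/7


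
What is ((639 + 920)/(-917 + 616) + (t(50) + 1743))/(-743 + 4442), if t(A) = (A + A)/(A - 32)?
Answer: 4722806/10020591 ≈ 0.47131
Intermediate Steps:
t(A) = 2*A/(-32 + A) (t(A) = (2*A)/(-32 + A) = 2*A/(-32 + A))
((639 + 920)/(-917 + 616) + (t(50) + 1743))/(-743 + 4442) = ((639 + 920)/(-917 + 616) + (2*50/(-32 + 50) + 1743))/(-743 + 4442) = (1559/(-301) + (2*50/18 + 1743))/3699 = (1559*(-1/301) + (2*50*(1/18) + 1743))*(1/3699) = (-1559/301 + (50/9 + 1743))*(1/3699) = (-1559/301 + 15737/9)*(1/3699) = (4722806/2709)*(1/3699) = 4722806/10020591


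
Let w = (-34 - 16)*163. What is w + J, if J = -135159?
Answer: -143309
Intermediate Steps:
w = -8150 (w = -50*163 = -8150)
w + J = -8150 - 135159 = -143309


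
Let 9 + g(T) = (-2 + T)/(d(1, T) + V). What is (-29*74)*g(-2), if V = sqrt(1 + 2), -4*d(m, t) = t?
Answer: 195286/11 + 34336*sqrt(3)/11 ≈ 23160.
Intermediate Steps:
d(m, t) = -t/4
V = sqrt(3) ≈ 1.7320
g(T) = -9 + (-2 + T)/(sqrt(3) - T/4) (g(T) = -9 + (-2 + T)/(-T/4 + sqrt(3)) = -9 + (-2 + T)/(sqrt(3) - T/4))
(-29*74)*g(-2) = (-29*74)*((8 - 13*(-2) + 36*sqrt(3))/(-2 - 4*sqrt(3))) = -2146*(8 + 26 + 36*sqrt(3))/(-2 - 4*sqrt(3)) = -2146*(34 + 36*sqrt(3))/(-2 - 4*sqrt(3))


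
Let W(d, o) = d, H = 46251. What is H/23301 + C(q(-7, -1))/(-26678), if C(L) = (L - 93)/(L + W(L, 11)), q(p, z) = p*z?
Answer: 319933007/161161798 ≈ 1.9852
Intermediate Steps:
C(L) = (-93 + L)/(2*L) (C(L) = (L - 93)/(L + L) = (-93 + L)/((2*L)) = (-93 + L)*(1/(2*L)) = (-93 + L)/(2*L))
H/23301 + C(q(-7, -1))/(-26678) = 46251/23301 + ((-93 - 7*(-1))/(2*((-7*(-1)))))/(-26678) = 46251*(1/23301) + ((½)*(-93 + 7)/7)*(-1/26678) = 1713/863 + ((½)*(⅐)*(-86))*(-1/26678) = 1713/863 - 43/7*(-1/26678) = 1713/863 + 43/186746 = 319933007/161161798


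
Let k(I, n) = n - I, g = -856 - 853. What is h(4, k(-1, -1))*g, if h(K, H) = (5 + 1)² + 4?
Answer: -68360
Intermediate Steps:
g = -1709
h(K, H) = 40 (h(K, H) = 6² + 4 = 36 + 4 = 40)
h(4, k(-1, -1))*g = 40*(-1709) = -68360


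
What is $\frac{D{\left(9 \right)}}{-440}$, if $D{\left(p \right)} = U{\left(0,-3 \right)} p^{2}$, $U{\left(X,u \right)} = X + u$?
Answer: $\frac{243}{440} \approx 0.55227$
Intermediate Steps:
$D{\left(p \right)} = - 3 p^{2}$ ($D{\left(p \right)} = \left(0 - 3\right) p^{2} = - 3 p^{2}$)
$\frac{D{\left(9 \right)}}{-440} = \frac{\left(-3\right) 9^{2}}{-440} = \left(-3\right) 81 \left(- \frac{1}{440}\right) = \left(-243\right) \left(- \frac{1}{440}\right) = \frac{243}{440}$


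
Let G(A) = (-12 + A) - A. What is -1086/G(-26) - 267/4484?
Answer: 405535/4484 ≈ 90.440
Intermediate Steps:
G(A) = -12
-1086/G(-26) - 267/4484 = -1086/(-12) - 267/4484 = -1086*(-1/12) - 267*1/4484 = 181/2 - 267/4484 = 405535/4484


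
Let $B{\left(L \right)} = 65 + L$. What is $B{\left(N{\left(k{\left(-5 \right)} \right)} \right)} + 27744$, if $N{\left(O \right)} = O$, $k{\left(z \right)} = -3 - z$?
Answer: $27811$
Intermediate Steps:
$B{\left(N{\left(k{\left(-5 \right)} \right)} \right)} + 27744 = \left(65 - -2\right) + 27744 = \left(65 + \left(-3 + 5\right)\right) + 27744 = \left(65 + 2\right) + 27744 = 67 + 27744 = 27811$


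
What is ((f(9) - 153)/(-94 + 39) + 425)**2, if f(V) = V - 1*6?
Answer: 22137025/121 ≈ 1.8295e+5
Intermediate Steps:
f(V) = -6 + V (f(V) = V - 6 = -6 + V)
((f(9) - 153)/(-94 + 39) + 425)**2 = (((-6 + 9) - 153)/(-94 + 39) + 425)**2 = ((3 - 153)/(-55) + 425)**2 = (-150*(-1/55) + 425)**2 = (30/11 + 425)**2 = (4705/11)**2 = 22137025/121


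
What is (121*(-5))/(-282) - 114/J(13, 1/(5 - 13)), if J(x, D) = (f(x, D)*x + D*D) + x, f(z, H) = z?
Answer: 1663391/1095006 ≈ 1.5191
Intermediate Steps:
J(x, D) = x + D**2 + x**2 (J(x, D) = (x*x + D*D) + x = (x**2 + D**2) + x = (D**2 + x**2) + x = x + D**2 + x**2)
(121*(-5))/(-282) - 114/J(13, 1/(5 - 13)) = (121*(-5))/(-282) - 114/(13 + (1/(5 - 13))**2 + 13**2) = -605*(-1/282) - 114/(13 + (1/(-8))**2 + 169) = 605/282 - 114/(13 + (-1/8)**2 + 169) = 605/282 - 114/(13 + 1/64 + 169) = 605/282 - 114/11649/64 = 605/282 - 114*64/11649 = 605/282 - 2432/3883 = 1663391/1095006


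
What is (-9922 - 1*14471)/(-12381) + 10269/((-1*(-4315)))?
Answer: 77465428/17808005 ≈ 4.3500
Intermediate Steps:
(-9922 - 1*14471)/(-12381) + 10269/((-1*(-4315))) = (-9922 - 14471)*(-1/12381) + 10269/4315 = -24393*(-1/12381) + 10269*(1/4315) = 8131/4127 + 10269/4315 = 77465428/17808005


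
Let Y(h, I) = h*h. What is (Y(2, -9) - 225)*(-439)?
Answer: 97019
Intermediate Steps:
Y(h, I) = h**2
(Y(2, -9) - 225)*(-439) = (2**2 - 225)*(-439) = (4 - 225)*(-439) = -221*(-439) = 97019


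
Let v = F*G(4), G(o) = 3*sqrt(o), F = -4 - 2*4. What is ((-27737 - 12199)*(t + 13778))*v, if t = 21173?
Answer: 100497825792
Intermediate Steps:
F = -12 (F = -4 - 8 = -12)
v = -72 (v = -36*sqrt(4) = -36*2 = -12*6 = -72)
((-27737 - 12199)*(t + 13778))*v = ((-27737 - 12199)*(21173 + 13778))*(-72) = -39936*34951*(-72) = -1395803136*(-72) = 100497825792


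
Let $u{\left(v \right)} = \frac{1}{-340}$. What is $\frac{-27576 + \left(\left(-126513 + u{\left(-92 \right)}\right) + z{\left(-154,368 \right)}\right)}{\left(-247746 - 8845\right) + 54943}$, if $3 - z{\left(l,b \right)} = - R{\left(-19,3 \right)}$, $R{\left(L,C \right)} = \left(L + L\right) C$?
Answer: $\frac{52428001}{68560320} \approx 0.7647$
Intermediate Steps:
$R{\left(L,C \right)} = 2 C L$ ($R{\left(L,C \right)} = 2 L C = 2 C L$)
$z{\left(l,b \right)} = -111$ ($z{\left(l,b \right)} = 3 - - 2 \cdot 3 \left(-19\right) = 3 - \left(-1\right) \left(-114\right) = 3 - 114 = -111$)
$u{\left(v \right)} = - \frac{1}{340}$
$\frac{-27576 + \left(\left(-126513 + u{\left(-92 \right)}\right) + z{\left(-154,368 \right)}\right)}{\left(-247746 - 8845\right) + 54943} = \frac{-27576 - \frac{43052161}{340}}{\left(-247746 - 8845\right) + 54943} = \frac{-27576 - \frac{43052161}{340}}{-256591 + 54943} = \frac{-27576 - \frac{43052161}{340}}{-201648} = \left(- \frac{52428001}{340}\right) \left(- \frac{1}{201648}\right) = \frac{52428001}{68560320}$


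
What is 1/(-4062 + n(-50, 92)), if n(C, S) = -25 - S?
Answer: -1/4179 ≈ -0.00023929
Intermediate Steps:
1/(-4062 + n(-50, 92)) = 1/(-4062 + (-25 - 1*92)) = 1/(-4062 + (-25 - 92)) = 1/(-4062 - 117) = 1/(-4179) = -1/4179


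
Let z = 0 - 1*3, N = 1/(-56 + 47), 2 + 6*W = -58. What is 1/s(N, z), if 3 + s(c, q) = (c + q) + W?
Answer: -9/145 ≈ -0.062069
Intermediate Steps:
W = -10 (W = -⅓ + (⅙)*(-58) = -⅓ - 29/3 = -10)
N = -⅑ (N = 1/(-9) = -⅑ ≈ -0.11111)
z = -3 (z = 0 - 3 = -3)
s(c, q) = -13 + c + q (s(c, q) = -3 + ((c + q) - 10) = -3 + (-10 + c + q) = -13 + c + q)
1/s(N, z) = 1/(-13 - ⅑ - 3) = 1/(-145/9) = -9/145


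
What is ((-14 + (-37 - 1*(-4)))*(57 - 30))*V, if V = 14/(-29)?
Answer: 17766/29 ≈ 612.62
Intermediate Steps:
V = -14/29 (V = 14*(-1/29) = -14/29 ≈ -0.48276)
((-14 + (-37 - 1*(-4)))*(57 - 30))*V = ((-14 + (-37 - 1*(-4)))*(57 - 30))*(-14/29) = ((-14 + (-37 + 4))*27)*(-14/29) = ((-14 - 33)*27)*(-14/29) = -47*27*(-14/29) = -1269*(-14/29) = 17766/29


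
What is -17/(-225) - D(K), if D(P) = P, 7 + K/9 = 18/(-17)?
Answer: 277714/3825 ≈ 72.605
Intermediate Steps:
K = -1233/17 (K = -63 + 9*(18/(-17)) = -63 + 9*(18*(-1/17)) = -63 + 9*(-18/17) = -63 - 162/17 = -1233/17 ≈ -72.529)
-17/(-225) - D(K) = -17/(-225) - 1*(-1233/17) = -17*(-1/225) + 1233/17 = 17/225 + 1233/17 = 277714/3825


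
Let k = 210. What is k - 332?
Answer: -122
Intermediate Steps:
k - 332 = 210 - 332 = -122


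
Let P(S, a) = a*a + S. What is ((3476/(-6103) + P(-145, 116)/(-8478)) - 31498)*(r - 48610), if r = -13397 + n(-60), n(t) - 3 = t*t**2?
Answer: 8390861367782118/958171 ≈ 8.7572e+9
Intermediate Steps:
n(t) = 3 + t**3 (n(t) = 3 + t*t**2 = 3 + t**3)
P(S, a) = S + a**2 (P(S, a) = a**2 + S = S + a**2)
r = -229394 (r = -13397 + (3 + (-60)**3) = -13397 + (3 - 216000) = -13397 - 215997 = -229394)
((3476/(-6103) + P(-145, 116)/(-8478)) - 31498)*(r - 48610) = ((3476/(-6103) + (-145 + 116**2)/(-8478)) - 31498)*(-229394 - 48610) = ((3476*(-1/6103) + (-145 + 13456)*(-1/8478)) - 31498)*(-278004) = ((-3476/6103 + 13311*(-1/8478)) - 31498)*(-278004) = ((-3476/6103 - 493/314) - 31498)*(-278004) = (-4100243/1916342 - 31498)*(-278004) = -60365040559/1916342*(-278004) = 8390861367782118/958171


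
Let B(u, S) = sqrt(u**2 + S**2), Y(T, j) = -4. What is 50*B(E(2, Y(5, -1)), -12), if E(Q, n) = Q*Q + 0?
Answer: 200*sqrt(10) ≈ 632.46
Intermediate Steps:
E(Q, n) = Q**2 (E(Q, n) = Q**2 + 0 = Q**2)
B(u, S) = sqrt(S**2 + u**2)
50*B(E(2, Y(5, -1)), -12) = 50*sqrt((-12)**2 + (2**2)**2) = 50*sqrt(144 + 4**2) = 50*sqrt(144 + 16) = 50*sqrt(160) = 50*(4*sqrt(10)) = 200*sqrt(10)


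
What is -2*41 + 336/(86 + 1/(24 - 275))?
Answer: -561878/7195 ≈ -78.093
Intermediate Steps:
-2*41 + 336/(86 + 1/(24 - 275)) = -82 + 336/(86 + 1/(-251)) = -82 + 336/(86 - 1/251) = -82 + 336/(21585/251) = -82 + (251/21585)*336 = -82 + 28112/7195 = -561878/7195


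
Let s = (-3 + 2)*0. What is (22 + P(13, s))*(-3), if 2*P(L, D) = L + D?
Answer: -171/2 ≈ -85.500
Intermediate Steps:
s = 0 (s = -1*0 = 0)
P(L, D) = D/2 + L/2 (P(L, D) = (L + D)/2 = (D + L)/2 = D/2 + L/2)
(22 + P(13, s))*(-3) = (22 + ((½)*0 + (½)*13))*(-3) = (22 + (0 + 13/2))*(-3) = (22 + 13/2)*(-3) = (57/2)*(-3) = -171/2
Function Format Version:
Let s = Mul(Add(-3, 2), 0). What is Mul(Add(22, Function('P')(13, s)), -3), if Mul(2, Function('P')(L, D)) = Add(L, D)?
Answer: Rational(-171, 2) ≈ -85.500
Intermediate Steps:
s = 0 (s = Mul(-1, 0) = 0)
Function('P')(L, D) = Add(Mul(Rational(1, 2), D), Mul(Rational(1, 2), L)) (Function('P')(L, D) = Mul(Rational(1, 2), Add(L, D)) = Mul(Rational(1, 2), Add(D, L)) = Add(Mul(Rational(1, 2), D), Mul(Rational(1, 2), L)))
Mul(Add(22, Function('P')(13, s)), -3) = Mul(Add(22, Add(Mul(Rational(1, 2), 0), Mul(Rational(1, 2), 13))), -3) = Mul(Add(22, Add(0, Rational(13, 2))), -3) = Mul(Add(22, Rational(13, 2)), -3) = Mul(Rational(57, 2), -3) = Rational(-171, 2)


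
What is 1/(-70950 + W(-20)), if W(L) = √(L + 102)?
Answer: -35475/2516951209 - √82/5033902418 ≈ -1.4096e-5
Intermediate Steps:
W(L) = √(102 + L)
1/(-70950 + W(-20)) = 1/(-70950 + √(102 - 20)) = 1/(-70950 + √82)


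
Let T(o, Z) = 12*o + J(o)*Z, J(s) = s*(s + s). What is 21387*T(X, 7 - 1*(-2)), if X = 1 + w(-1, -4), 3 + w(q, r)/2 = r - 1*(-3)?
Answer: 17066826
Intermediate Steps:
w(q, r) = 2*r (w(q, r) = -6 + 2*(r - 1*(-3)) = -6 + 2*(r + 3) = -6 + 2*(3 + r) = -6 + (6 + 2*r) = 2*r)
X = -7 (X = 1 + 2*(-4) = 1 - 8 = -7)
J(s) = 2*s² (J(s) = s*(2*s) = 2*s²)
T(o, Z) = 12*o + 2*Z*o² (T(o, Z) = 12*o + (2*o²)*Z = 12*o + 2*Z*o²)
21387*T(X, 7 - 1*(-2)) = 21387*(2*(-7)*(6 + (7 - 1*(-2))*(-7))) = 21387*(2*(-7)*(6 + (7 + 2)*(-7))) = 21387*(2*(-7)*(6 + 9*(-7))) = 21387*(2*(-7)*(6 - 63)) = 21387*(2*(-7)*(-57)) = 21387*798 = 17066826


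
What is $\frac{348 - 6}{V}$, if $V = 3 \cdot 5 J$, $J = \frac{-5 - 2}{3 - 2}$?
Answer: $- \frac{114}{35} \approx -3.2571$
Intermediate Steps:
$J = -7$ ($J = - \frac{7}{1} = \left(-7\right) 1 = -7$)
$V = -105$ ($V = 3 \cdot 5 \left(-7\right) = 15 \left(-7\right) = -105$)
$\frac{348 - 6}{V} = \frac{348 - 6}{-105} = \left(348 - 6\right) \left(- \frac{1}{105}\right) = 342 \left(- \frac{1}{105}\right) = - \frac{114}{35}$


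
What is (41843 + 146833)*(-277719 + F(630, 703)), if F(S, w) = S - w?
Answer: -52412683392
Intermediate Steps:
(41843 + 146833)*(-277719 + F(630, 703)) = (41843 + 146833)*(-277719 + (630 - 1*703)) = 188676*(-277719 + (630 - 703)) = 188676*(-277719 - 73) = 188676*(-277792) = -52412683392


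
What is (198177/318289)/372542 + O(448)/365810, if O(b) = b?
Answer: 26597276187097/21688147054793390 ≈ 0.0012264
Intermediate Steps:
(198177/318289)/372542 + O(448)/365810 = (198177/318289)/372542 + 448/365810 = (198177*(1/318289))*(1/372542) + 448*(1/365810) = (198177/318289)*(1/372542) + 224/182905 = 198177/118576020638 + 224/182905 = 26597276187097/21688147054793390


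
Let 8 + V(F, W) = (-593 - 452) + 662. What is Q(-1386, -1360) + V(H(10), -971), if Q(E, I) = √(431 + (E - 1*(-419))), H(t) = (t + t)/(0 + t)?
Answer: -391 + 2*I*√134 ≈ -391.0 + 23.152*I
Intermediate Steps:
H(t) = 2 (H(t) = (2*t)/t = 2)
V(F, W) = -391 (V(F, W) = -8 + ((-593 - 452) + 662) = -8 + (-1045 + 662) = -8 - 383 = -391)
Q(E, I) = √(850 + E) (Q(E, I) = √(431 + (E + 419)) = √(431 + (419 + E)) = √(850 + E))
Q(-1386, -1360) + V(H(10), -971) = √(850 - 1386) - 391 = √(-536) - 391 = 2*I*√134 - 391 = -391 + 2*I*√134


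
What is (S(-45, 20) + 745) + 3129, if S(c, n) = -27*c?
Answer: 5089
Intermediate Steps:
(S(-45, 20) + 745) + 3129 = (-27*(-45) + 745) + 3129 = (1215 + 745) + 3129 = 1960 + 3129 = 5089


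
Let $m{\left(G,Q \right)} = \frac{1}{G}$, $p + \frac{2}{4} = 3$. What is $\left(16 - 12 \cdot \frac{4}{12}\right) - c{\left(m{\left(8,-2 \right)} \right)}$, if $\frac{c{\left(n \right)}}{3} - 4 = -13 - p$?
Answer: $\frac{93}{2} \approx 46.5$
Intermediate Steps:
$p = \frac{5}{2}$ ($p = - \frac{1}{2} + 3 = \frac{5}{2} \approx 2.5$)
$c{\left(n \right)} = - \frac{69}{2}$ ($c{\left(n \right)} = 12 + 3 \left(-13 - \frac{5}{2}\right) = 12 + 3 \left(- \frac{31}{2}\right) = 12 - \frac{93}{2} = - \frac{69}{2}$)
$\left(16 - 12 \cdot \frac{4}{12}\right) - c{\left(m{\left(8,-2 \right)} \right)} = \left(16 - 12 \cdot \frac{4}{12}\right) - - \frac{69}{2} = \left(16 - 12 \cdot 4 \cdot \frac{1}{12}\right) + \frac{69}{2} = \left(16 - 4\right) + \frac{69}{2} = 12 + \frac{69}{2} = \frac{93}{2}$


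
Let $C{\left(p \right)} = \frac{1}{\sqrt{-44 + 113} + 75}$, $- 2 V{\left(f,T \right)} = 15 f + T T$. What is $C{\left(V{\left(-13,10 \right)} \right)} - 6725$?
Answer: $- \frac{12454675}{1852} - \frac{\sqrt{69}}{5556} \approx -6725.0$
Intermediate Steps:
$V{\left(f,T \right)} = - \frac{15 f}{2} - \frac{T^{2}}{2}$ ($V{\left(f,T \right)} = - \frac{15 f + T T}{2} = - \frac{15 f + T^{2}}{2} = - \frac{T^{2} + 15 f}{2} = - \frac{15 f}{2} - \frac{T^{2}}{2}$)
$C{\left(p \right)} = \frac{1}{75 + \sqrt{69}}$ ($C{\left(p \right)} = \frac{1}{\sqrt{69} + 75} = \frac{1}{75 + \sqrt{69}}$)
$C{\left(V{\left(-13,10 \right)} \right)} - 6725 = \left(\frac{25}{1852} - \frac{\sqrt{69}}{5556}\right) - 6725 = - \frac{12454675}{1852} - \frac{\sqrt{69}}{5556}$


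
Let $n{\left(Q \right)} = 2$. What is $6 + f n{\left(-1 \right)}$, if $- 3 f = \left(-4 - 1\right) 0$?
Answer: $6$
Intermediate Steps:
$f = 0$ ($f = - \frac{\left(-4 - 1\right) 0}{3} = - \frac{\left(-5\right) 0}{3} = \left(- \frac{1}{3}\right) 0 = 0$)
$6 + f n{\left(-1 \right)} = 6 + 0 \cdot 2 = 6 + 0 = 6$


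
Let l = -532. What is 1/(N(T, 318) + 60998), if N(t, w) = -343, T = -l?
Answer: 1/60655 ≈ 1.6487e-5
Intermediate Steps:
T = 532 (T = -1*(-532) = 532)
1/(N(T, 318) + 60998) = 1/(-343 + 60998) = 1/60655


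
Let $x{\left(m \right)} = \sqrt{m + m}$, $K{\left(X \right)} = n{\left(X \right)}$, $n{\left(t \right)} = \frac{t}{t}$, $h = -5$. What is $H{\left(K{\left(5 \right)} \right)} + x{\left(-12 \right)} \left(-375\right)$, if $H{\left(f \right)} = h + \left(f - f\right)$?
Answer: $-5 - 750 i \sqrt{6} \approx -5.0 - 1837.1 i$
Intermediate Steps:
$n{\left(t \right)} = 1$
$K{\left(X \right)} = 1$
$H{\left(f \right)} = -5$ ($H{\left(f \right)} = -5 + \left(f - f\right) = -5 + 0 = -5$)
$x{\left(m \right)} = \sqrt{2} \sqrt{m}$ ($x{\left(m \right)} = \sqrt{2 m} = \sqrt{2} \sqrt{m}$)
$H{\left(K{\left(5 \right)} \right)} + x{\left(-12 \right)} \left(-375\right) = -5 + \sqrt{2} \sqrt{-12} \left(-375\right) = -5 + \sqrt{2} \cdot 2 i \sqrt{3} \left(-375\right) = -5 + 2 i \sqrt{6} \left(-375\right) = -5 - 750 i \sqrt{6}$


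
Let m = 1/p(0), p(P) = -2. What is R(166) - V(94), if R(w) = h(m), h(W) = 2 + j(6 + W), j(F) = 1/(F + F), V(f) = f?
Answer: -1011/11 ≈ -91.909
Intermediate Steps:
j(F) = 1/(2*F)
m = -1/2 (m = 1/(-2) = -1/2 ≈ -0.50000)
h(W) = 2 + 1/(2*(6 + W))
R(w) = 23/11 (R(w) = (25 + 4*(-1/2))/(2*(6 - 1/2)) = (25 - 2)/(2*(11/2)) = (1/2)*(2/11)*23 = 23/11)
R(166) - V(94) = 23/11 - 1*94 = 23/11 - 94 = -1011/11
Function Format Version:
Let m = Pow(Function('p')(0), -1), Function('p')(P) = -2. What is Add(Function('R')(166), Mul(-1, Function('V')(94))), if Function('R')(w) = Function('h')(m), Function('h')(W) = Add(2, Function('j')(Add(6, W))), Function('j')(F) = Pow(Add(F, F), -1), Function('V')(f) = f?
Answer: Rational(-1011, 11) ≈ -91.909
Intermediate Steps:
Function('j')(F) = Mul(Rational(1, 2), Pow(F, -1)) (Function('j')(F) = Pow(Mul(2, F), -1) = Mul(Rational(1, 2), Pow(F, -1)))
m = Rational(-1, 2) (m = Pow(-2, -1) = Rational(-1, 2) ≈ -0.50000)
Function('h')(W) = Add(2, Mul(Rational(1, 2), Pow(Add(6, W), -1)))
Function('R')(w) = Rational(23, 11) (Function('R')(w) = Mul(Rational(1, 2), Pow(Add(6, Rational(-1, 2)), -1), Add(25, Mul(4, Rational(-1, 2)))) = Mul(Rational(1, 2), Pow(Rational(11, 2), -1), Add(25, -2)) = Mul(Rational(1, 2), Rational(2, 11), 23) = Rational(23, 11))
Add(Function('R')(166), Mul(-1, Function('V')(94))) = Add(Rational(23, 11), Mul(-1, 94)) = Add(Rational(23, 11), -94) = Rational(-1011, 11)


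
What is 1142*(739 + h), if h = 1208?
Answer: 2223474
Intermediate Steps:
1142*(739 + h) = 1142*(739 + 1208) = 1142*1947 = 2223474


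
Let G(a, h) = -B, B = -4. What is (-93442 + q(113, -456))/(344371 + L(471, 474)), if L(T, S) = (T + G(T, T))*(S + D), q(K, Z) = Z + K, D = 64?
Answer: -93785/599921 ≈ -0.15633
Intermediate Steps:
q(K, Z) = K + Z
G(a, h) = 4 (G(a, h) = -1*(-4) = 4)
L(T, S) = (4 + T)*(64 + S) (L(T, S) = (T + 4)*(S + 64) = (4 + T)*(64 + S))
(-93442 + q(113, -456))/(344371 + L(471, 474)) = (-93442 + (113 - 456))/(344371 + (256 + 4*474 + 64*471 + 474*471)) = (-93442 - 343)/(344371 + (256 + 1896 + 30144 + 223254)) = -93785/(344371 + 255550) = -93785/599921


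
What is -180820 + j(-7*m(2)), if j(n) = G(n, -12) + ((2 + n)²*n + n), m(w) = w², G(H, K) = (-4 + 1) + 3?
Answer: -199776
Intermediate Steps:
G(H, K) = 0 (G(H, K) = -3 + 3 = 0)
j(n) = n + n*(2 + n)² (j(n) = 0 + ((2 + n)²*n + n) = 0 + (n*(2 + n)² + n) = 0 + (n + n*(2 + n)²) = n + n*(2 + n)²)
-180820 + j(-7*m(2)) = -180820 + (-7*2²)*(1 + (2 - 7*2²)²) = -180820 + (-7*4)*(1 + (2 - 7*4)²) = -180820 - 28*(1 + (2 - 28)²) = -180820 - 28*(1 + (-26)²) = -180820 - 28*(1 + 676) = -180820 - 28*677 = -180820 - 18956 = -199776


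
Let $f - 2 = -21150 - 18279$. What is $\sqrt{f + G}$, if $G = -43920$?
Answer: $i \sqrt{83347} \approx 288.7 i$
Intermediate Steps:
$f = -39427$ ($f = 2 - 39429 = -39427$)
$\sqrt{f + G} = \sqrt{-39427 - 43920} = \sqrt{-83347} = i \sqrt{83347}$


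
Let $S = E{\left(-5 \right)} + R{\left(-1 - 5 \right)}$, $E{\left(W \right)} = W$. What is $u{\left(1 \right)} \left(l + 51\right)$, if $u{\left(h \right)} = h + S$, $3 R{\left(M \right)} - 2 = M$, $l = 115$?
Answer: $- \frac{2656}{3} \approx -885.33$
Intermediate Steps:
$R{\left(M \right)} = \frac{2}{3} + \frac{M}{3}$
$S = - \frac{19}{3}$ ($S = -5 + \left(\frac{2}{3} + \frac{-1 - 5}{3}\right) = -5 + \left(\frac{2}{3} + \frac{1}{3} \left(-6\right)\right) = -5 + \left(\frac{2}{3} - 2\right) = -5 - \frac{4}{3} = - \frac{19}{3} \approx -6.3333$)
$u{\left(h \right)} = - \frac{19}{3} + h$ ($u{\left(h \right)} = h - \frac{19}{3} = - \frac{19}{3} + h$)
$u{\left(1 \right)} \left(l + 51\right) = \left(- \frac{19}{3} + 1\right) \left(115 + 51\right) = \left(- \frac{16}{3}\right) 166 = - \frac{2656}{3}$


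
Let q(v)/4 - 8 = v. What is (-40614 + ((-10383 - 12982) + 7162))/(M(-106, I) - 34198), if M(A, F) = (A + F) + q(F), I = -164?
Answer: 56817/35092 ≈ 1.6191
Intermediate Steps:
q(v) = 32 + 4*v
M(A, F) = 32 + A + 5*F (M(A, F) = (A + F) + (32 + 4*F) = 32 + A + 5*F)
(-40614 + ((-10383 - 12982) + 7162))/(M(-106, I) - 34198) = (-40614 + ((-10383 - 12982) + 7162))/((32 - 106 + 5*(-164)) - 34198) = (-40614 + (-23365 + 7162))/((32 - 106 - 820) - 34198) = (-40614 - 16203)/(-894 - 34198) = -56817/(-35092) = -56817*(-1/35092) = 56817/35092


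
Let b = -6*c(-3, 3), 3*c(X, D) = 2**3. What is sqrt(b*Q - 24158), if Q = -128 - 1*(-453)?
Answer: 3*I*sqrt(3262) ≈ 171.34*I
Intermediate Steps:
c(X, D) = 8/3 (c(X, D) = (1/3)*2**3 = (1/3)*8 = 8/3)
b = -16 (b = -6*8/3 = -16)
Q = 325 (Q = -128 + 453 = 325)
sqrt(b*Q - 24158) = sqrt(-16*325 - 24158) = sqrt(-5200 - 24158) = sqrt(-29358) = 3*I*sqrt(3262)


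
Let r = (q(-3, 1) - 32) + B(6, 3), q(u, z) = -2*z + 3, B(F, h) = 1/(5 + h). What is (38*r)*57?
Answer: -267501/4 ≈ -66875.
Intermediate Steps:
q(u, z) = 3 - 2*z
r = -247/8 (r = ((3 - 2*1) - 32) + 1/(5 + 3) = ((3 - 2) - 32) + 1/8 = (1 - 32) + ⅛ = -31 + ⅛ = -247/8 ≈ -30.875)
(38*r)*57 = (38*(-247/8))*57 = -4693/4*57 = -267501/4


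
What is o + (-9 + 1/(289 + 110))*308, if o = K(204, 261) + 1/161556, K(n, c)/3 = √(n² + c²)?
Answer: -8506461901/3069564 + 9*√12193 ≈ -1777.4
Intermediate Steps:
K(n, c) = 3*√(c² + n²) (K(n, c) = 3*√(n² + c²) = 3*√(c² + n²))
o = 1/161556 + 9*√12193 (o = 3*√(261² + 204²) + 1/161556 = 3*√(68121 + 41616) + 1/161556 = 3*√109737 + 1/161556 = 3*(3*√12193) + 1/161556 = 9*√12193 + 1/161556 = 1/161556 + 9*√12193 ≈ 993.80)
o + (-9 + 1/(289 + 110))*308 = (1/161556 + 9*√12193) + (-9 + 1/(289 + 110))*308 = (1/161556 + 9*√12193) + (-9 + 1/399)*308 = (1/161556 + 9*√12193) - 3590/399*308 = (1/161556 + 9*√12193) - 157960/57 = -8506461901/3069564 + 9*√12193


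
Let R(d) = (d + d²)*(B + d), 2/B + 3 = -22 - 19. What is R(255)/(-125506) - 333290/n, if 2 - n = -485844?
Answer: -22351931556775/167685617209 ≈ -133.30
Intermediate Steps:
n = 485846 (n = 2 - 1*(-485844) = 2 + 485844 = 485846)
B = -1/22 (B = 2/(-3 + (-22 - 19)) = 2/(-3 - 41) = 2/(-44) = 2*(-1/44) = -1/22 ≈ -0.045455)
R(d) = (-1/22 + d)*(d + d²) (R(d) = (d + d²)*(-1/22 + d) = (-1/22 + d)*(d + d²))
R(255)/(-125506) - 333290/n = ((1/22)*255*(-1 + 21*255 + 22*255²))/(-125506) - 333290/485846 = ((1/22)*255*(-1 + 5355 + 22*65025))*(-1/125506) - 333290*1/485846 = ((1/22)*255*(-1 + 5355 + 1430550))*(-1/125506) - 166645/242923 = ((1/22)*255*1435904)*(-1/125506) - 166645/242923 = (183077760/11)*(-1/125506) - 166645/242923 = -91538880/690283 - 166645/242923 = -22351931556775/167685617209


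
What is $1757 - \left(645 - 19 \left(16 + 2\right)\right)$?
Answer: $1454$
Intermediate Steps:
$1757 - \left(645 - 19 \left(16 + 2\right)\right) = 1757 + \left(\left(19 \cdot 18 - 527\right) - 118\right) = 1757 + \left(\left(342 - 527\right) - 118\right) = 1757 - 303 = 1454$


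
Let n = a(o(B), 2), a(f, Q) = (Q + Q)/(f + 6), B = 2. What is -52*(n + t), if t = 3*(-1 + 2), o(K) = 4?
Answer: -884/5 ≈ -176.80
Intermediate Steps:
a(f, Q) = 2*Q/(6 + f) (a(f, Q) = (2*Q)/(6 + f) = 2*Q/(6 + f))
t = 3 (t = 3*1 = 3)
n = ⅖ (n = 2*2/(6 + 4) = 2*2/10 = 2*2*(⅒) = ⅖ ≈ 0.40000)
-52*(n + t) = -52*(⅖ + 3) = -52*17/5 = -884/5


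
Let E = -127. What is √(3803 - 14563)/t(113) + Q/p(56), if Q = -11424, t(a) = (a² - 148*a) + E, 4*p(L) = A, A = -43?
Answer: 45696/43 - I*√2690/2041 ≈ 1062.7 - 0.025412*I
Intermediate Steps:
p(L) = -43/4 (p(L) = (¼)*(-43) = -43/4)
t(a) = -127 + a² - 148*a (t(a) = (a² - 148*a) - 127 = -127 + a² - 148*a)
√(3803 - 14563)/t(113) + Q/p(56) = √(3803 - 14563)/(-127 + 113² - 148*113) - 11424/(-43/4) = √(-10760)/(-127 + 12769 - 16724) - 11424*(-4/43) = (2*I*√2690)/(-4082) + 45696/43 = (2*I*√2690)*(-1/4082) + 45696/43 = -I*√2690/2041 + 45696/43 = 45696/43 - I*√2690/2041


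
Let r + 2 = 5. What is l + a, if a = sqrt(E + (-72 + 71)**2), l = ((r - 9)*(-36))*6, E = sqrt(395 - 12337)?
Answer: 1296 + sqrt(1 + I*sqrt(11942)) ≈ 1303.4 + 7.3581*I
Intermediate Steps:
r = 3 (r = -2 + 5 = 3)
E = I*sqrt(11942) (E = sqrt(-11942) = I*sqrt(11942) ≈ 109.28*I)
l = 1296 (l = ((3 - 9)*(-36))*6 = -6*(-36)*6 = 216*6 = 1296)
a = sqrt(1 + I*sqrt(11942)) (a = sqrt(I*sqrt(11942) + (-72 + 71)**2) = sqrt(I*sqrt(11942) + (-1)**2) = sqrt(I*sqrt(11942) + 1) = sqrt(1 + I*sqrt(11942)) ≈ 7.4258 + 7.3581*I)
l + a = 1296 + sqrt(1 + I*sqrt(11942))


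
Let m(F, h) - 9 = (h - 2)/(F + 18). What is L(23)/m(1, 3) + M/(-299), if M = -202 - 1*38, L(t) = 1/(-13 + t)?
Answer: 418481/514280 ≈ 0.81372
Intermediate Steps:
m(F, h) = 9 + (-2 + h)/(18 + F) (m(F, h) = 9 + (h - 2)/(F + 18) = 9 + (-2 + h)/(18 + F))
M = -240 (M = -202 - 38 = -240)
L(23)/m(1, 3) + M/(-299) = 1/((-13 + 23)*(((160 + 3 + 9*1)/(18 + 1)))) - 240/(-299) = 1/(10*(((160 + 3 + 9)/19))) - 240*(-1/299) = 1/(10*(((1/19)*172))) + 240/299 = 1/(10*(172/19)) + 240/299 = (⅒)*(19/172) + 240/299 = 19/1720 + 240/299 = 418481/514280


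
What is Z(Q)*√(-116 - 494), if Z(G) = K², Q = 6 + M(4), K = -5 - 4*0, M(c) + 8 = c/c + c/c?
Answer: 25*I*√610 ≈ 617.45*I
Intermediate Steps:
M(c) = -6 (M(c) = -8 + (c/c + c/c) = -8 + (1 + 1) = -8 + 2 = -6)
K = -5 (K = -5 + 0 = -5)
Q = 0 (Q = 6 - 6 = 0)
Z(G) = 25 (Z(G) = (-5)² = 25)
Z(Q)*√(-116 - 494) = 25*√(-116 - 494) = 25*√(-610) = 25*(I*√610) = 25*I*√610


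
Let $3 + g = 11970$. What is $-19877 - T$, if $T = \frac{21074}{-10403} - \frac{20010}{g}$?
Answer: $- \frac{824693687063}{41497567} \approx -19873.0$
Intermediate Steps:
$g = 11967$ ($g = -3 + 11970 = 11967$)
$T = - \frac{153452196}{41497567}$ ($T = \frac{21074}{-10403} - \frac{20010}{11967} = 21074 \left(- \frac{1}{10403}\right) - \frac{6670}{3989} = - \frac{21074}{10403} - \frac{6670}{3989} = - \frac{153452196}{41497567} \approx -3.6979$)
$-19877 - T = -19877 - - \frac{153452196}{41497567} = -19877 + \frac{153452196}{41497567} = - \frac{824693687063}{41497567}$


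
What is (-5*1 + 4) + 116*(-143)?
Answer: -16589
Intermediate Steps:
(-5*1 + 4) + 116*(-143) = (-5 + 4) - 16588 = -1 - 16588 = -16589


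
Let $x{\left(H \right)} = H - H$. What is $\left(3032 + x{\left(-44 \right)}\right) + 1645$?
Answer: $4677$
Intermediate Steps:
$x{\left(H \right)} = 0$
$\left(3032 + x{\left(-44 \right)}\right) + 1645 = \left(3032 + 0\right) + 1645 = 3032 + 1645 = 4677$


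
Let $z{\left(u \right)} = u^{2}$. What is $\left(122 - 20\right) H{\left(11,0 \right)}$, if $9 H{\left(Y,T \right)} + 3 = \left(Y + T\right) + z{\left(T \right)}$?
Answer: $\frac{272}{3} \approx 90.667$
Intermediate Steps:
$H{\left(Y,T \right)} = - \frac{1}{3} + \frac{T}{9} + \frac{Y}{9} + \frac{T^{2}}{9}$ ($H{\left(Y,T \right)} = - \frac{1}{3} + \frac{\left(Y + T\right) + T^{2}}{9} = - \frac{1}{3} + \frac{\left(T + Y\right) + T^{2}}{9} = - \frac{1}{3} + \frac{T + Y + T^{2}}{9} = - \frac{1}{3} + \left(\frac{T}{9} + \frac{Y}{9} + \frac{T^{2}}{9}\right) = - \frac{1}{3} + \frac{T}{9} + \frac{Y}{9} + \frac{T^{2}}{9}$)
$\left(122 - 20\right) H{\left(11,0 \right)} = \left(122 - 20\right) \left(- \frac{1}{3} + \frac{1}{9} \cdot 0 + \frac{1}{9} \cdot 11 + \frac{0^{2}}{9}\right) = 102 \left(- \frac{1}{3} + 0 + \frac{11}{9} + \frac{1}{9} \cdot 0\right) = 102 \left(- \frac{1}{3} + 0 + \frac{11}{9} + 0\right) = 102 \cdot \frac{8}{9} = \frac{272}{3}$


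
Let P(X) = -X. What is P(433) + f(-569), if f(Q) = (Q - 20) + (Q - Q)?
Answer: -1022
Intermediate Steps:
f(Q) = -20 + Q (f(Q) = (-20 + Q) + 0 = -20 + Q)
P(433) + f(-569) = -1*433 + (-20 - 569) = -433 - 589 = -1022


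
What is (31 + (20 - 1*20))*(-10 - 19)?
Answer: -899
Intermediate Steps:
(31 + (20 - 1*20))*(-10 - 19) = (31 + (20 - 20))*(-29) = (31 + 0)*(-29) = 31*(-29) = -899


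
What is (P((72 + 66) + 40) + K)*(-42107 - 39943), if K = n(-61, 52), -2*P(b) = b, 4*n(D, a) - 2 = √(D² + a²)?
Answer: 7261425 - 205125*√257/2 ≈ 5.6172e+6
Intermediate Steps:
n(D, a) = ½ + √(D² + a²)/4
P(b) = -b/2
K = ½ + 5*√257/4 (K = ½ + √((-61)² + 52²)/4 = ½ + √(3721 + 2704)/4 = ½ + √6425/4 = ½ + (5*√257)/4 = ½ + 5*√257/4 ≈ 20.539)
(P((72 + 66) + 40) + K)*(-42107 - 39943) = (-((72 + 66) + 40)/2 + (½ + 5*√257/4))*(-42107 - 39943) = (-(138 + 40)/2 + (½ + 5*√257/4))*(-82050) = (-½*178 + (½ + 5*√257/4))*(-82050) = (-89 + (½ + 5*√257/4))*(-82050) = (-177/2 + 5*√257/4)*(-82050) = 7261425 - 205125*√257/2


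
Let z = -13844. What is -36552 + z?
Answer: -50396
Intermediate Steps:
-36552 + z = -36552 - 13844 = -50396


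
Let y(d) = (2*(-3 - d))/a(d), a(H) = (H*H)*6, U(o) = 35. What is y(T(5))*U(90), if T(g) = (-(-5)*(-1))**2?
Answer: -196/375 ≈ -0.52267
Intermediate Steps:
T(g) = 25 (T(g) = (-5*1)**2 = (-5)**2 = 25)
a(H) = 6*H**2 (a(H) = H**2*6 = 6*H**2)
y(d) = (-6 - 2*d)/(6*d**2) (y(d) = (2*(-3 - d))/((6*d**2)) = (-6 - 2*d)*(1/(6*d**2)) = (-6 - 2*d)/(6*d**2))
y(T(5))*U(90) = ((1/3)*(-3 - 1*25)/25**2)*35 = ((1/3)*(1/625)*(-3 - 25))*35 = ((1/3)*(1/625)*(-28))*35 = -28/1875*35 = -196/375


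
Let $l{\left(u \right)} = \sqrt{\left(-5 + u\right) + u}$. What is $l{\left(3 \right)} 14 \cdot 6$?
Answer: $84$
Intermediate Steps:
$l{\left(u \right)} = \sqrt{-5 + 2 u}$
$l{\left(3 \right)} 14 \cdot 6 = \sqrt{-5 + 2 \cdot 3} \cdot 14 \cdot 6 = \sqrt{-5 + 6} \cdot 14 \cdot 6 = \sqrt{1} \cdot 14 \cdot 6 = 1 \cdot 14 \cdot 6 = 14 \cdot 6 = 84$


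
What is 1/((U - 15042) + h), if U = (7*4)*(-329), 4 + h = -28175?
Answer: -1/52433 ≈ -1.9072e-5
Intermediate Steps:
h = -28179 (h = -4 - 28175 = -28179)
U = -9212 (U = 28*(-329) = -9212)
1/((U - 15042) + h) = 1/((-9212 - 15042) - 28179) = 1/(-24254 - 28179) = 1/(-52433) = -1/52433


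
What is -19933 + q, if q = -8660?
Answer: -28593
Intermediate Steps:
-19933 + q = -19933 - 8660 = -28593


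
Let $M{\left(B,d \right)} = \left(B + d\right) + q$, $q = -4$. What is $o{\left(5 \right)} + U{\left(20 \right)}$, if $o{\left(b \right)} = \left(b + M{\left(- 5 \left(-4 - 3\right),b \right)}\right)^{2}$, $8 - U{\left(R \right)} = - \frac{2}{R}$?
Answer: $\frac{16891}{10} \approx 1689.1$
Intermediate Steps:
$U{\left(R \right)} = 8 + \frac{2}{R}$ ($U{\left(R \right)} = 8 - - \frac{2}{R} = 8 + \frac{2}{R}$)
$M{\left(B,d \right)} = -4 + B + d$ ($M{\left(B,d \right)} = \left(B + d\right) - 4 = -4 + B + d$)
$o{\left(b \right)} = \left(31 + 2 b\right)^{2}$ ($o{\left(b \right)} = \left(b - \left(4 - b + 5 \left(-4 - 3\right)\right)\right)^{2} = \left(b - \left(-31 - b\right)\right)^{2} = \left(b + \left(-4 + 35 + b\right)\right)^{2} = \left(b + \left(31 + b\right)\right)^{2} = \left(31 + 2 b\right)^{2}$)
$o{\left(5 \right)} + U{\left(20 \right)} = \left(31 + 2 \cdot 5\right)^{2} + \left(8 + \frac{2}{20}\right) = \left(31 + 10\right)^{2} + \left(8 + 2 \cdot \frac{1}{20}\right) = 41^{2} + \left(8 + \frac{1}{10}\right) = 1681 + \frac{81}{10} = \frac{16891}{10}$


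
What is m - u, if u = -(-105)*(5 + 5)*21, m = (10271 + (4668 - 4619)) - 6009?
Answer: -17739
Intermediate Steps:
m = 4311 (m = (10271 + 49) - 6009 = 10320 - 6009 = 4311)
u = 22050 (u = -(-105)*10*21 = -21*(-50)*21 = 1050*21 = 22050)
m - u = 4311 - 1*22050 = 4311 - 22050 = -17739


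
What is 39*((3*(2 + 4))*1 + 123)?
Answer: 5499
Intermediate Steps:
39*((3*(2 + 4))*1 + 123) = 39*((3*6)*1 + 123) = 39*(18*1 + 123) = 39*(18 + 123) = 39*141 = 5499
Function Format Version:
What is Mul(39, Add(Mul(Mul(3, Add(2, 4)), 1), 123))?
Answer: 5499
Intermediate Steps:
Mul(39, Add(Mul(Mul(3, Add(2, 4)), 1), 123)) = Mul(39, Add(Mul(Mul(3, 6), 1), 123)) = Mul(39, Add(Mul(18, 1), 123)) = Mul(39, Add(18, 123)) = Mul(39, 141) = 5499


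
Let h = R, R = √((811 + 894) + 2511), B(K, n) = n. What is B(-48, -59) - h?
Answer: -59 - 2*√1054 ≈ -123.93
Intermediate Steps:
R = 2*√1054 (R = √(1705 + 2511) = √4216 = 2*√1054 ≈ 64.931)
h = 2*√1054 ≈ 64.931
B(-48, -59) - h = -59 - 2*√1054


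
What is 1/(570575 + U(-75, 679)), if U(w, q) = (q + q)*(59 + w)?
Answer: 1/548847 ≈ 1.8220e-6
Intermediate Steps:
U(w, q) = 2*q*(59 + w) (U(w, q) = (2*q)*(59 + w) = 2*q*(59 + w))
1/(570575 + U(-75, 679)) = 1/(570575 + 2*679*(59 - 75)) = 1/(570575 + 2*679*(-16)) = 1/(570575 - 21728) = 1/548847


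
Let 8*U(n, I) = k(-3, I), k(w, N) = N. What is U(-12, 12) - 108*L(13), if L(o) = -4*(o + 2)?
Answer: 12963/2 ≈ 6481.5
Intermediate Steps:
L(o) = -8 - 4*o (L(o) = -4*(2 + o) = -8 - 4*o)
U(n, I) = I/8
U(-12, 12) - 108*L(13) = (⅛)*12 - 108*(-8 - 4*13) = 3/2 - 108*(-8 - 52) = 3/2 - 108*(-60) = 3/2 + 6480 = 12963/2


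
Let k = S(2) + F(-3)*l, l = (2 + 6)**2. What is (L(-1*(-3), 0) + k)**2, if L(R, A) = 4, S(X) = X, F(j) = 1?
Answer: 4900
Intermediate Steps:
l = 64 (l = 8**2 = 64)
k = 66 (k = 2 + 1*64 = 2 + 64 = 66)
(L(-1*(-3), 0) + k)**2 = (4 + 66)**2 = 70**2 = 4900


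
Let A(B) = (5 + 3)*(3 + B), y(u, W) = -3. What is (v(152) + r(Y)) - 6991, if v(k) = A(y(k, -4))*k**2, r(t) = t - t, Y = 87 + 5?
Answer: -6991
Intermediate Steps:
Y = 92
r(t) = 0
A(B) = 24 + 8*B (A(B) = 8*(3 + B) = 24 + 8*B)
v(k) = 0 (v(k) = (24 + 8*(-3))*k**2 = (24 - 24)*k**2 = 0*k**2 = 0)
(v(152) + r(Y)) - 6991 = (0 + 0) - 6991 = 0 - 6991 = -6991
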